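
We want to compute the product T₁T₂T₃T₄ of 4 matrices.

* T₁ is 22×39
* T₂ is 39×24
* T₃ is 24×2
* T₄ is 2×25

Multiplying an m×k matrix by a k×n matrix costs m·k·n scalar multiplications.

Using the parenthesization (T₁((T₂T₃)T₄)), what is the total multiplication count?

(T₂T₃): 39×24 by 24×2 → 39×2, cost 39·24·2 = 1872
((T₂T₃)T₄): 39×2 by 2×25 → 39×25, cost 39·2·25 = 1950; cumulative 3822
(T₁((T₂T₃)T₄)): 22×39 by 39×25 → 22×25, cost 22·39·25 = 21450; cumulative 25272
Total: 25272 scalar multiplications.

25272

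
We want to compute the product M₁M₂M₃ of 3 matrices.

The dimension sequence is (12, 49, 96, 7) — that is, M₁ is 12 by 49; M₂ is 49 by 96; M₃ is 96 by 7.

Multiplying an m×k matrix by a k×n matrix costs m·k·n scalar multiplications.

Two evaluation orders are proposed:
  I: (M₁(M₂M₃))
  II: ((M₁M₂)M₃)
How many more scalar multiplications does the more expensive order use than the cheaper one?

Order I = (M₁(M₂M₃)): (M₂M₃): 49×96 by 96×7 → 49×7, cost 49·96·7 = 32928; (M₁(M₂M₃)): 12×49 by 49×7 → 12×7, cost 12·49·7 = 4116; cumulative 37044. Total 37044.
Order II = ((M₁M₂)M₃): (M₁M₂): 12×49 by 49×96 → 12×96, cost 12·49·96 = 56448; ((M₁M₂)M₃): 12×96 by 96×7 → 12×7, cost 12·96·7 = 8064; cumulative 64512. Total 64512.
Difference: |37044 − 64512| = 27468.

27468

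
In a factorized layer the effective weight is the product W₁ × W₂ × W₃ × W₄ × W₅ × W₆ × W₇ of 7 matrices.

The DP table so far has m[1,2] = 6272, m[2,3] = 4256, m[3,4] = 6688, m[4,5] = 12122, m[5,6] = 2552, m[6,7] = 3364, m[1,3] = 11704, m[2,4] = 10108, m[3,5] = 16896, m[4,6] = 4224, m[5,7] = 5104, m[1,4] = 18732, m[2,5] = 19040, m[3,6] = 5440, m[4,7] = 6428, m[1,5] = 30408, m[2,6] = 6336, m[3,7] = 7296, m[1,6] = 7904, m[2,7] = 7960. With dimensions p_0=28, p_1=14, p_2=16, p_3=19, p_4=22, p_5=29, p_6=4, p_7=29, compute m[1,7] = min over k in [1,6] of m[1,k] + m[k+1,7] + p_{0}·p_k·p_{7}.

m[1,7] = min over k∈[1,6] of m[1,k]+m[k+1,7]+p_{0}·p_k·p_{7}.
k=1: 0 + 7960 + 28·14·29 = 19328; k=2: 6272 + 7296 + 28·16·29 = 26560; k=3: 11704 + 6428 + 28·19·29 = 33560; k=4: 18732 + 5104 + 28·22·29 = 41700; k=5: 30408 + 3364 + 28·29·29 = 57320; k=6: 7904 + 0 + 28·4·29 = 11152.
Minimum: 11152 at k=6.

11152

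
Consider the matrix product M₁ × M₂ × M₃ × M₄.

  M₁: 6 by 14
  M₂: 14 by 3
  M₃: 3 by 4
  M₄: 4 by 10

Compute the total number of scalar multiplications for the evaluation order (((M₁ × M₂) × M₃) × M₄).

564

(M₁ × M₂): 6×14 by 14×3 → 6×3, cost 6·14·3 = 252
((M₁ × M₂) × M₃): 6×3 by 3×4 → 6×4, cost 6·3·4 = 72; cumulative 324
(((M₁ × M₂) × M₃) × M₄): 6×4 by 4×10 → 6×10, cost 6·4·10 = 240; cumulative 564
Total: 564 scalar multiplications.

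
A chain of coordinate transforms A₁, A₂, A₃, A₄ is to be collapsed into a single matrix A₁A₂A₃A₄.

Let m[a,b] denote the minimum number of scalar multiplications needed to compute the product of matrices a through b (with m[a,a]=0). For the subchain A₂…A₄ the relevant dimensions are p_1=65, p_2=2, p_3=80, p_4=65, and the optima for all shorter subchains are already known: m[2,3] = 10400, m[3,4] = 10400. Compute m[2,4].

m[2,4] = min over k∈[2,3] of m[2,k]+m[k+1,4]+p_{1}·p_k·p_{4}.
k=2: 0 + 10400 + 65·2·65 = 18850; k=3: 10400 + 0 + 65·80·65 = 348400.
Minimum: 18850 at k=2.

18850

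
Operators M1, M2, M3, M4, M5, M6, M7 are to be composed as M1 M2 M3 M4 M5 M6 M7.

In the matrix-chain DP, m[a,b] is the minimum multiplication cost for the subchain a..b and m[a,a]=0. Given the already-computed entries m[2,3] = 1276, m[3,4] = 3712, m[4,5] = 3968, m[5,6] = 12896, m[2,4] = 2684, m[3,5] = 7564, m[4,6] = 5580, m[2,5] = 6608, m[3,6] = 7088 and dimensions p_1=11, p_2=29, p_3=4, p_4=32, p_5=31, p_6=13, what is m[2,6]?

m[2,6] = min over k∈[2,5] of m[2,k]+m[k+1,6]+p_{1}·p_k·p_{6}.
k=2: 0 + 7088 + 11·29·13 = 11235; k=3: 1276 + 5580 + 11·4·13 = 7428; k=4: 2684 + 12896 + 11·32·13 = 20156; k=5: 6608 + 0 + 11·31·13 = 11041.
Minimum: 7428 at k=3.

7428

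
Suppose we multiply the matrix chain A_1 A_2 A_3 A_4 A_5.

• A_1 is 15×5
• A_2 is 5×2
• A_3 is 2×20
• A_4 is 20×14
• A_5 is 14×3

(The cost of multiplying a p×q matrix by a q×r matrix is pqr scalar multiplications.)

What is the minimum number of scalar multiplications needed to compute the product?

884

Adjacent pairs: A_1A_2 = 15·5·2 = 150; A_2A_3 = 5·2·20 = 200; A_3A_4 = 2·20·14 = 560; A_4A_5 = 20·14·3 = 840.
Length 3: A_1..A_3: k=1: 0+200+15·5·20=1700; k=2: 150+0+15·2·20=750 → min 750 | A_2..A_4: k=2: 0+560+5·2·14=700; k=3: 200+0+5·20·14=1600 → min 700 | A_3..A_5: k=3: 0+840+2·20·3=960; k=4: 560+0+2·14·3=644 → min 644.
Length 4: A_1..A_4: k=1: 0+700+15·5·14=1750; k=2: 150+560+15·2·14=1130; k=3: 750+0+15·20·14=4950 → min 1130 | A_2..A_5: k=2: 0+644+5·2·3=674; k=3: 200+840+5·20·3=1340; k=4: 700+0+5·14·3=910 → min 674.
Length 5: A_1..A_5: k=1: 0+674+15·5·3=899; k=2: 150+644+15·2·3=884; k=3: 750+840+15·20·3=2490; k=4: 1130+0+15·14·3=1760 → min 884.
Optimal order: ((A_1 A_2) ((A_3 A_4) A_5)) with cost 884.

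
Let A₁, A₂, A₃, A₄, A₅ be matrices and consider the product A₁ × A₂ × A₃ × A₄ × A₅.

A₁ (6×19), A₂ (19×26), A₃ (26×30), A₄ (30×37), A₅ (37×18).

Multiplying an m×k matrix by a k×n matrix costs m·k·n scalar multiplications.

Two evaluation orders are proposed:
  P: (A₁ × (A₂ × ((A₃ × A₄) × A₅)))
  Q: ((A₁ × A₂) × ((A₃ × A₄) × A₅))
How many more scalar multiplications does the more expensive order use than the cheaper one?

Order P = (A₁ × (A₂ × ((A₃ × A₄) × A₅))): (A₃ × A₄): 26×30 by 30×37 → 26×37, cost 26·30·37 = 28860; ((A₃ × A₄) × A₅): 26×37 by 37×18 → 26×18, cost 26·37·18 = 17316; cumulative 46176; (A₂ × ((A₃ × A₄) × A₅)): 19×26 by 26×18 → 19×18, cost 19·26·18 = 8892; cumulative 55068; (A₁ × (A₂ × ((A₃ × A₄) × A₅))): 6×19 by 19×18 → 6×18, cost 6·19·18 = 2052; cumulative 57120. Total 57120.
Order Q = ((A₁ × A₂) × ((A₃ × A₄) × A₅)): (A₁ × A₂): 6×19 by 19×26 → 6×26, cost 6·19·26 = 2964; (A₃ × A₄): 26×30 by 30×37 → 26×37, cost 26·30·37 = 28860; ((A₃ × A₄) × A₅): 26×37 by 37×18 → 26×18, cost 26·37·18 = 17316; cumulative 46176; ((A₁ × A₂) × ((A₃ × A₄) × A₅)): 6×26 by 26×18 → 6×18, cost 6·26·18 = 2808; cumulative 51948. Total 51948.
Difference: |57120 − 51948| = 5172.

5172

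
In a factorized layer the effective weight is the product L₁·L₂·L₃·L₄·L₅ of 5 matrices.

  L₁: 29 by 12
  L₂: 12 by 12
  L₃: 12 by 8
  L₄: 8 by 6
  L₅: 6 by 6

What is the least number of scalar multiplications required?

3816

Adjacent pairs: L₁L₂ = 29·12·12 = 4176; L₂L₃ = 12·12·8 = 1152; L₃L₄ = 12·8·6 = 576; L₄L₅ = 8·6·6 = 288.
Length 3: L₁..L₃: k=1: 0+1152+29·12·8=3936; k=2: 4176+0+29·12·8=6960 → min 3936 | L₂..L₄: k=2: 0+576+12·12·6=1440; k=3: 1152+0+12·8·6=1728 → min 1440 | L₃..L₅: k=3: 0+288+12·8·6=864; k=4: 576+0+12·6·6=1008 → min 864.
Length 4: L₁..L₄: k=1: 0+1440+29·12·6=3528; k=2: 4176+576+29·12·6=6840; k=3: 3936+0+29·8·6=5328 → min 3528 | L₂..L₅: k=2: 0+864+12·12·6=1728; k=3: 1152+288+12·8·6=2016; k=4: 1440+0+12·6·6=1872 → min 1728.
Length 5: L₁..L₅: k=1: 0+1728+29·12·6=3816; k=2: 4176+864+29·12·6=7128; k=3: 3936+288+29·8·6=5616; k=4: 3528+0+29·6·6=4572 → min 3816.
Optimal order: (L₁·(L₂·(L₃·(L₄·L₅)))) with cost 3816.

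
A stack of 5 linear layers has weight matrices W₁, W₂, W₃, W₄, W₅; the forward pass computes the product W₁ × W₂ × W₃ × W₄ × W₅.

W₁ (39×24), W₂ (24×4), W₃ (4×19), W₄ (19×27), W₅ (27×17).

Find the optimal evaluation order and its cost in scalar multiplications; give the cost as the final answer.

10284

Adjacent pairs: W₁W₂ = 39·24·4 = 3744; W₂W₃ = 24·4·19 = 1824; W₃W₄ = 4·19·27 = 2052; W₄W₅ = 19·27·17 = 8721.
Length 3: W₁..W₃: k=1: 0+1824+39·24·19=19608; k=2: 3744+0+39·4·19=6708 → min 6708 | W₂..W₄: k=2: 0+2052+24·4·27=4644; k=3: 1824+0+24·19·27=14136 → min 4644 | W₃..W₅: k=3: 0+8721+4·19·17=10013; k=4: 2052+0+4·27·17=3888 → min 3888.
Length 4: W₁..W₄: k=1: 0+4644+39·24·27=29916; k=2: 3744+2052+39·4·27=10008; k=3: 6708+0+39·19·27=26715 → min 10008 | W₂..W₅: k=2: 0+3888+24·4·17=5520; k=3: 1824+8721+24·19·17=18297; k=4: 4644+0+24·27·17=15660 → min 5520.
Length 5: W₁..W₅: k=1: 0+5520+39·24·17=21432; k=2: 3744+3888+39·4·17=10284; k=3: 6708+8721+39·19·17=28026; k=4: 10008+0+39·27·17=27909 → min 10284.
Optimal parenthesization: ((W₁ × W₂) × ((W₃ × W₄) × W₅)) with cost 10284.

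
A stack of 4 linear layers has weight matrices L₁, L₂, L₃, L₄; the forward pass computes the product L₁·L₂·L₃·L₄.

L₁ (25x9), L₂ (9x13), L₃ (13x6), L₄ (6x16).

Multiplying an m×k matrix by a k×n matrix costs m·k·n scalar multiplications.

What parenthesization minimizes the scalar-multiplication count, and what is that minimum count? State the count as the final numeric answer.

4452

Adjacent pairs: L₁L₂ = 25·9·13 = 2925; L₂L₃ = 9·13·6 = 702; L₃L₄ = 13·6·16 = 1248.
Length 3: L₁..L₃: k=1: 0+702+25·9·6=2052; k=2: 2925+0+25·13·6=4875 → min 2052 | L₂..L₄: k=2: 0+1248+9·13·16=3120; k=3: 702+0+9·6·16=1566 → min 1566.
Length 4: L₁..L₄: k=1: 0+1566+25·9·16=5166; k=2: 2925+1248+25·13·16=9373; k=3: 2052+0+25·6·16=4452 → min 4452.
Optimal parenthesization: ((L₁·(L₂·L₃))·L₄) with cost 4452.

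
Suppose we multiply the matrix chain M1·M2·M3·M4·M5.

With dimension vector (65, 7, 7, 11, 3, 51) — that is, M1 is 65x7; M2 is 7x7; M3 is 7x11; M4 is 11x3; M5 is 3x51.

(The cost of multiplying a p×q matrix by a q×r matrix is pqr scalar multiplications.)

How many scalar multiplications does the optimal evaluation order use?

Adjacent pairs: M1M2 = 65·7·7 = 3185; M2M3 = 7·7·11 = 539; M3M4 = 7·11·3 = 231; M4M5 = 11·3·51 = 1683.
Length 3: M1..M3: k=1: 0+539+65·7·11=5544; k=2: 3185+0+65·7·11=8190 → min 5544 | M2..M4: k=2: 0+231+7·7·3=378; k=3: 539+0+7·11·3=770 → min 378 | M3..M5: k=3: 0+1683+7·11·51=5610; k=4: 231+0+7·3·51=1302 → min 1302.
Length 4: M1..M4: k=1: 0+378+65·7·3=1743; k=2: 3185+231+65·7·3=4781; k=3: 5544+0+65·11·3=7689 → min 1743 | M2..M5: k=2: 0+1302+7·7·51=3801; k=3: 539+1683+7·11·51=6149; k=4: 378+0+7·3·51=1449 → min 1449.
Length 5: M1..M5: k=1: 0+1449+65·7·51=24654; k=2: 3185+1302+65·7·51=27692; k=3: 5544+1683+65·11·51=43692; k=4: 1743+0+65·3·51=11688 → min 11688.
Optimal order: ((M1·(M2·(M3·M4)))·M5) with cost 11688.

11688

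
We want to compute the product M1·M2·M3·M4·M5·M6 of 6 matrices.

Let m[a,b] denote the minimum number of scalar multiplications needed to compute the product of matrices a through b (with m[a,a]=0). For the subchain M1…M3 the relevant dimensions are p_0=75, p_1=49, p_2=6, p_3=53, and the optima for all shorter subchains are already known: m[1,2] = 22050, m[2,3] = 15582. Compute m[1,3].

45900

m[1,3] = min over k∈[1,2] of m[1,k]+m[k+1,3]+p_{0}·p_k·p_{3}.
k=1: 0 + 15582 + 75·49·53 = 210357; k=2: 22050 + 0 + 75·6·53 = 45900.
Minimum: 45900 at k=2.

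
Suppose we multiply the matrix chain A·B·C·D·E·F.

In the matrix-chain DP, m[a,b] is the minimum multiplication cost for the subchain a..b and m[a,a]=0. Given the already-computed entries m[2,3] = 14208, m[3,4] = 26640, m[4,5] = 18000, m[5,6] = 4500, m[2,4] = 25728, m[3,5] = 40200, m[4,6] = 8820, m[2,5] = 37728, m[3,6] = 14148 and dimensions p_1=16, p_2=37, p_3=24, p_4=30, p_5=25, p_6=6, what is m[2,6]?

m[2,6] = min over k∈[2,5] of m[2,k]+m[k+1,6]+p_{1}·p_k·p_{6}.
k=2: 0 + 14148 + 16·37·6 = 17700; k=3: 14208 + 8820 + 16·24·6 = 25332; k=4: 25728 + 4500 + 16·30·6 = 33108; k=5: 37728 + 0 + 16·25·6 = 40128.
Minimum: 17700 at k=2.

17700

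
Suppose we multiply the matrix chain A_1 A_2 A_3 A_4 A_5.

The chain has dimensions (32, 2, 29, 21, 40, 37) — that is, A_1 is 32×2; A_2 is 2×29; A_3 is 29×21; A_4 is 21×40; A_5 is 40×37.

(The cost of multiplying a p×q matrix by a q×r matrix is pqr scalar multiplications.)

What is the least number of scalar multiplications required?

8226

Adjacent pairs: A_1A_2 = 32·2·29 = 1856; A_2A_3 = 2·29·21 = 1218; A_3A_4 = 29·21·40 = 24360; A_4A_5 = 21·40·37 = 31080.
Length 3: A_1..A_3: k=1: 0+1218+32·2·21=2562; k=2: 1856+0+32·29·21=21344 → min 2562 | A_2..A_4: k=2: 0+24360+2·29·40=26680; k=3: 1218+0+2·21·40=2898 → min 2898 | A_3..A_5: k=3: 0+31080+29·21·37=53613; k=4: 24360+0+29·40·37=67280 → min 53613.
Length 4: A_1..A_4: k=1: 0+2898+32·2·40=5458; k=2: 1856+24360+32·29·40=63336; k=3: 2562+0+32·21·40=29442 → min 5458 | A_2..A_5: k=2: 0+53613+2·29·37=55759; k=3: 1218+31080+2·21·37=33852; k=4: 2898+0+2·40·37=5858 → min 5858.
Length 5: A_1..A_5: k=1: 0+5858+32·2·37=8226; k=2: 1856+53613+32·29·37=89805; k=3: 2562+31080+32·21·37=58506; k=4: 5458+0+32·40·37=52818 → min 8226.
Optimal order: (A_1 (((A_2 A_3) A_4) A_5)) with cost 8226.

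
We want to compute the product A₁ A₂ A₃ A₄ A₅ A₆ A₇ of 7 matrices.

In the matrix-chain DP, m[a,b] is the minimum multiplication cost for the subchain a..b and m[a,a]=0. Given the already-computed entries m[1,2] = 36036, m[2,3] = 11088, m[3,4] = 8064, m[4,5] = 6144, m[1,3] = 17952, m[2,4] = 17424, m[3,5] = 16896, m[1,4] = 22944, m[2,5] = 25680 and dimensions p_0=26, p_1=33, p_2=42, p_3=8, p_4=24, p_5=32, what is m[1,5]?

30752

m[1,5] = min over k∈[1,4] of m[1,k]+m[k+1,5]+p_{0}·p_k·p_{5}.
k=1: 0 + 25680 + 26·33·32 = 53136; k=2: 36036 + 16896 + 26·42·32 = 87876; k=3: 17952 + 6144 + 26·8·32 = 30752; k=4: 22944 + 0 + 26·24·32 = 42912.
Minimum: 30752 at k=3.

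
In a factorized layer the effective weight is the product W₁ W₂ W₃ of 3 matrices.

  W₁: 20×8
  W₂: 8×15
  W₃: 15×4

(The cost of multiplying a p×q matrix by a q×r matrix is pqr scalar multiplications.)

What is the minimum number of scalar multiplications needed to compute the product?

1120

Order (W₁ (W₂ W₃)): (W₂ W₃): 8×15 by 15×4 → 8×4, cost 8·15·4 = 480; (W₁ (W₂ W₃)): 20×8 by 8×4 → 20×4, cost 20·8·4 = 640; cumulative 1120. Total 1120.
Order ((W₁ W₂) W₃): (W₁ W₂): 20×8 by 8×15 → 20×15, cost 20·8·15 = 2400; ((W₁ W₂) W₃): 20×15 by 15×4 → 20×4, cost 20·15·4 = 1200; cumulative 3600. Total 3600.
Minimum: 1120.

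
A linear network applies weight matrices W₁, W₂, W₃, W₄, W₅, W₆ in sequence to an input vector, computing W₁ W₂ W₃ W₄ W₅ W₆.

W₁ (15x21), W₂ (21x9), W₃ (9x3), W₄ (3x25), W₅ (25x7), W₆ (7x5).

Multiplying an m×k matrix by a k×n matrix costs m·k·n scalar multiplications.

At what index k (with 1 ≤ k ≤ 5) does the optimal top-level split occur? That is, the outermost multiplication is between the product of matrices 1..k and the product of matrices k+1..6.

3

Adjacent pairs: W₁W₂ = 15·21·9 = 2835; W₂W₃ = 21·9·3 = 567; W₃W₄ = 9·3·25 = 675; W₄W₅ = 3·25·7 = 525; W₅W₆ = 25·7·5 = 875.
Length 3: W₁..W₃: k=1: 0+567+15·21·3=1512; k=2: 2835+0+15·9·3=3240 → min 1512 | W₂..W₄: k=2: 0+675+21·9·25=5400; k=3: 567+0+21·3·25=2142 → min 2142 | W₃..W₅: k=3: 0+525+9·3·7=714; k=4: 675+0+9·25·7=2250 → min 714 | W₄..W₆: k=4: 0+875+3·25·5=1250; k=5: 525+0+3·7·5=630 → min 630.
Length 4: W₁..W₄: k=1: 0+2142+15·21·25=10017; k=2: 2835+675+15·9·25=6885; k=3: 1512+0+15·3·25=2637 → min 2637 | W₂..W₅: k=2: 0+714+21·9·7=2037; k=3: 567+525+21·3·7=1533; k=4: 2142+0+21·25·7=5817 → min 1533 | W₃..W₆: k=3: 0+630+9·3·5=765; k=4: 675+875+9·25·5=2675; k=5: 714+0+9·7·5=1029 → min 765.
Length 5: W₁..W₅: k=1: 0+1533+15·21·7=3738; k=2: 2835+714+15·9·7=4494; k=3: 1512+525+15·3·7=2352; k=4: 2637+0+15·25·7=5262 → min 2352 | W₂..W₆: k=2: 0+765+21·9·5=1710; k=3: 567+630+21·3·5=1512; k=4: 2142+875+21·25·5=5642; k=5: 1533+0+21·7·5=2268 → min 1512.
Top-level splits: k=1: (W₁..W₁)·(W₂..W₆) → 0+1512+15·21·5 = 3087; k=2: (W₁..W₂)·(W₃..W₆) → 2835+765+15·9·5 = 4275; k=3: (W₁..W₃)·(W₄..W₆) → 1512+630+15·3·5 = 2367; k=4: (W₁..W₄)·(W₅..W₆) → 2637+875+15·25·5 = 5387; k=5: (W₁..W₅)·(W₆..W₆) → 2352+0+15·7·5 = 2877.
Best split is after W₃, i.e. k = 3.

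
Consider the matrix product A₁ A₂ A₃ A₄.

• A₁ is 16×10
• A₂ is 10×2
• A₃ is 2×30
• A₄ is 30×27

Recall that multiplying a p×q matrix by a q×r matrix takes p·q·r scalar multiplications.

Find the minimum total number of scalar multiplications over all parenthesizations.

2804

Adjacent pairs: A₁A₂ = 16·10·2 = 320; A₂A₃ = 10·2·30 = 600; A₃A₄ = 2·30·27 = 1620.
Length 3: A₁..A₃: k=1: 0+600+16·10·30=5400; k=2: 320+0+16·2·30=1280 → min 1280 | A₂..A₄: k=2: 0+1620+10·2·27=2160; k=3: 600+0+10·30·27=8700 → min 2160.
Length 4: A₁..A₄: k=1: 0+2160+16·10·27=6480; k=2: 320+1620+16·2·27=2804; k=3: 1280+0+16·30·27=14240 → min 2804.
Optimal order: ((A₁ A₂) (A₃ A₄)) with cost 2804.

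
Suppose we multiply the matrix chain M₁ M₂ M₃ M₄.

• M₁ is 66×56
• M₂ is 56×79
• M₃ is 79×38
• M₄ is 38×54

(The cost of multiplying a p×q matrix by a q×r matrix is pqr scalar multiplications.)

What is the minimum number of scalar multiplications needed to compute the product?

443992

Adjacent pairs: M₁M₂ = 66·56·79 = 291984; M₂M₃ = 56·79·38 = 168112; M₃M₄ = 79·38·54 = 162108.
Length 3: M₁..M₃: k=1: 0+168112+66·56·38=308560; k=2: 291984+0+66·79·38=490116 → min 308560 | M₂..M₄: k=2: 0+162108+56·79·54=401004; k=3: 168112+0+56·38·54=283024 → min 283024.
Length 4: M₁..M₄: k=1: 0+283024+66·56·54=482608; k=2: 291984+162108+66·79·54=735648; k=3: 308560+0+66·38·54=443992 → min 443992.
Optimal order: ((M₁ (M₂ M₃)) M₄) with cost 443992.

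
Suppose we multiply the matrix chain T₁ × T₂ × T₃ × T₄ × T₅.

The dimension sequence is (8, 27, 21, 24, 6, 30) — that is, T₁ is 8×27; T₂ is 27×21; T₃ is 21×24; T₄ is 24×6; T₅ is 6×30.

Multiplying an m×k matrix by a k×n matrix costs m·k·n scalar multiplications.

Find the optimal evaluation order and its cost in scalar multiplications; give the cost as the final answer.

9162

Adjacent pairs: T₁T₂ = 8·27·21 = 4536; T₂T₃ = 27·21·24 = 13608; T₃T₄ = 21·24·6 = 3024; T₄T₅ = 24·6·30 = 4320.
Length 3: T₁..T₃: k=1: 0+13608+8·27·24=18792; k=2: 4536+0+8·21·24=8568 → min 8568 | T₂..T₄: k=2: 0+3024+27·21·6=6426; k=3: 13608+0+27·24·6=17496 → min 6426 | T₃..T₅: k=3: 0+4320+21·24·30=19440; k=4: 3024+0+21·6·30=6804 → min 6804.
Length 4: T₁..T₄: k=1: 0+6426+8·27·6=7722; k=2: 4536+3024+8·21·6=8568; k=3: 8568+0+8·24·6=9720 → min 7722 | T₂..T₅: k=2: 0+6804+27·21·30=23814; k=3: 13608+4320+27·24·30=37368; k=4: 6426+0+27·6·30=11286 → min 11286.
Length 5: T₁..T₅: k=1: 0+11286+8·27·30=17766; k=2: 4536+6804+8·21·30=16380; k=3: 8568+4320+8·24·30=18648; k=4: 7722+0+8·6·30=9162 → min 9162.
Optimal parenthesization: ((T₁ × (T₂ × (T₃ × T₄))) × T₅) with cost 9162.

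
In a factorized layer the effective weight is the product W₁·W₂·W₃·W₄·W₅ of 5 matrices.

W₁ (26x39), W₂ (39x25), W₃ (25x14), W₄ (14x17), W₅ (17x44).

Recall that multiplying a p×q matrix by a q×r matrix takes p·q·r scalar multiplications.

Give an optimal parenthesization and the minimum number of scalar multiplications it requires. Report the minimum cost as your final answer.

53482

Adjacent pairs: W₁W₂ = 26·39·25 = 25350; W₂W₃ = 39·25·14 = 13650; W₃W₄ = 25·14·17 = 5950; W₄W₅ = 14·17·44 = 10472.
Length 3: W₁..W₃: k=1: 0+13650+26·39·14=27846; k=2: 25350+0+26·25·14=34450 → min 27846 | W₂..W₄: k=2: 0+5950+39·25·17=22525; k=3: 13650+0+39·14·17=22932 → min 22525 | W₃..W₅: k=3: 0+10472+25·14·44=25872; k=4: 5950+0+25·17·44=24650 → min 24650.
Length 4: W₁..W₄: k=1: 0+22525+26·39·17=39763; k=2: 25350+5950+26·25·17=42350; k=3: 27846+0+26·14·17=34034 → min 34034 | W₂..W₅: k=2: 0+24650+39·25·44=67550; k=3: 13650+10472+39·14·44=48146; k=4: 22525+0+39·17·44=51697 → min 48146.
Length 5: W₁..W₅: k=1: 0+48146+26·39·44=92762; k=2: 25350+24650+26·25·44=78600; k=3: 27846+10472+26·14·44=54334; k=4: 34034+0+26·17·44=53482 → min 53482.
Optimal parenthesization: (((W₁·(W₂·W₃))·W₄)·W₅) with cost 53482.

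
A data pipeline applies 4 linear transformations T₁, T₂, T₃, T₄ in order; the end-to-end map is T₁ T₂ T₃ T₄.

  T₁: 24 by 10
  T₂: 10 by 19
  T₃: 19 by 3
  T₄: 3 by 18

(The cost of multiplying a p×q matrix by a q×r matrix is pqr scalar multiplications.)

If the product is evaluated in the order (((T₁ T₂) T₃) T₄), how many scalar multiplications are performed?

(T₁ T₂): 24×10 by 10×19 → 24×19, cost 24·10·19 = 4560
((T₁ T₂) T₃): 24×19 by 19×3 → 24×3, cost 24·19·3 = 1368; cumulative 5928
(((T₁ T₂) T₃) T₄): 24×3 by 3×18 → 24×18, cost 24·3·18 = 1296; cumulative 7224
Total: 7224 scalar multiplications.

7224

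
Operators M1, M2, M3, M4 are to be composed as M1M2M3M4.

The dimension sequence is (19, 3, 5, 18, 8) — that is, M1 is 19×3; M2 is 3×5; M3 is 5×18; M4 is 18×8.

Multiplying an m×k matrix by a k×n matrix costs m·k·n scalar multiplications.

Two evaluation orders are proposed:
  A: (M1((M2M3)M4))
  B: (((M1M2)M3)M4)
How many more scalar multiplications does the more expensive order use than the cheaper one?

3573

Order A = (M1((M2M3)M4)): (M2M3): 3×5 by 5×18 → 3×18, cost 3·5·18 = 270; ((M2M3)M4): 3×18 by 18×8 → 3×8, cost 3·18·8 = 432; cumulative 702; (M1((M2M3)M4)): 19×3 by 3×8 → 19×8, cost 19·3·8 = 456; cumulative 1158. Total 1158.
Order B = (((M1M2)M3)M4): (M1M2): 19×3 by 3×5 → 19×5, cost 19·3·5 = 285; ((M1M2)M3): 19×5 by 5×18 → 19×18, cost 19·5·18 = 1710; cumulative 1995; (((M1M2)M3)M4): 19×18 by 18×8 → 19×8, cost 19·18·8 = 2736; cumulative 4731. Total 4731.
Difference: |1158 − 4731| = 3573.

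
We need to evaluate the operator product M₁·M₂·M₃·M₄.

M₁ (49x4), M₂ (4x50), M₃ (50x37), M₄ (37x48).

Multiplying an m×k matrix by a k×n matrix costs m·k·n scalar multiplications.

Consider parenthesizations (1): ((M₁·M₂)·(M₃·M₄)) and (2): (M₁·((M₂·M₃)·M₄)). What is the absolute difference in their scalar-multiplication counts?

Order (1) = ((M₁·M₂)·(M₃·M₄)): (M₁·M₂): 49×4 by 4×50 → 49×50, cost 49·4·50 = 9800; (M₃·M₄): 50×37 by 37×48 → 50×48, cost 50·37·48 = 88800; ((M₁·M₂)·(M₃·M₄)): 49×50 by 50×48 → 49×48, cost 49·50·48 = 117600; cumulative 216200. Total 216200.
Order (2) = (M₁·((M₂·M₃)·M₄)): (M₂·M₃): 4×50 by 50×37 → 4×37, cost 4·50·37 = 7400; ((M₂·M₃)·M₄): 4×37 by 37×48 → 4×48, cost 4·37·48 = 7104; cumulative 14504; (M₁·((M₂·M₃)·M₄)): 49×4 by 4×48 → 49×48, cost 49·4·48 = 9408; cumulative 23912. Total 23912.
Difference: |216200 − 23912| = 192288.

192288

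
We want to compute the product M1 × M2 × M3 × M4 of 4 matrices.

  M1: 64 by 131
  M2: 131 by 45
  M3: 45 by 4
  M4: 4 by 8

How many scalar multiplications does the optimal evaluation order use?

Adjacent pairs: M1M2 = 64·131·45 = 377280; M2M3 = 131·45·4 = 23580; M3M4 = 45·4·8 = 1440.
Length 3: M1..M3: k=1: 0+23580+64·131·4=57116; k=2: 377280+0+64·45·4=388800 → min 57116 | M2..M4: k=2: 0+1440+131·45·8=48600; k=3: 23580+0+131·4·8=27772 → min 27772.
Length 4: M1..M4: k=1: 0+27772+64·131·8=94844; k=2: 377280+1440+64·45·8=401760; k=3: 57116+0+64·4·8=59164 → min 59164.
Optimal order: ((M1 × (M2 × M3)) × M4) with cost 59164.

59164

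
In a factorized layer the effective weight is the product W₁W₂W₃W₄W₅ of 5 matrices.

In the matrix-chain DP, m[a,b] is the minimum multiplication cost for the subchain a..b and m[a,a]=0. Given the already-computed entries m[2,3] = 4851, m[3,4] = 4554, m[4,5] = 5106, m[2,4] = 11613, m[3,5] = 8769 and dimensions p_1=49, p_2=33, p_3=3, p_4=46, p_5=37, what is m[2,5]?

15396

m[2,5] = min over k∈[2,4] of m[2,k]+m[k+1,5]+p_{1}·p_k·p_{5}.
k=2: 0 + 8769 + 49·33·37 = 68598; k=3: 4851 + 5106 + 49·3·37 = 15396; k=4: 11613 + 0 + 49·46·37 = 95011.
Minimum: 15396 at k=3.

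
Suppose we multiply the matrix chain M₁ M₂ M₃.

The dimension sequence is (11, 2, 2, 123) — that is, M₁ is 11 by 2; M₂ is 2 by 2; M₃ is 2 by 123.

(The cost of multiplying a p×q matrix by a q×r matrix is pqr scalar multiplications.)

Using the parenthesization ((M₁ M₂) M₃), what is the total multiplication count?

2750

(M₁ M₂): 11×2 by 2×2 → 11×2, cost 11·2·2 = 44
((M₁ M₂) M₃): 11×2 by 2×123 → 11×123, cost 11·2·123 = 2706; cumulative 2750
Total: 2750 scalar multiplications.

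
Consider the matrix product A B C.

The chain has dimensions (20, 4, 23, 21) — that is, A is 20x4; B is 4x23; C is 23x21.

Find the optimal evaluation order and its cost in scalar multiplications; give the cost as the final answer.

(A (B C)): cost 3612.
((A B) C): cost 11500.
Optimal: (A (B C)) with cost 3612.

3612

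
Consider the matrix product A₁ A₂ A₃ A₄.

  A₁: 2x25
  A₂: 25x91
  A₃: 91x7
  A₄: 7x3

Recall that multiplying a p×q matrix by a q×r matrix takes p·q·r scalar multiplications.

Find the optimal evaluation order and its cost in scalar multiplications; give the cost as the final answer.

5866

Adjacent pairs: A₁A₂ = 2·25·91 = 4550; A₂A₃ = 25·91·7 = 15925; A₃A₄ = 91·7·3 = 1911.
Length 3: A₁..A₃: k=1: 0+15925+2·25·7=16275; k=2: 4550+0+2·91·7=5824 → min 5824 | A₂..A₄: k=2: 0+1911+25·91·3=8736; k=3: 15925+0+25·7·3=16450 → min 8736.
Length 4: A₁..A₄: k=1: 0+8736+2·25·3=8886; k=2: 4550+1911+2·91·3=7007; k=3: 5824+0+2·7·3=5866 → min 5866.
Optimal parenthesization: (((A₁ A₂) A₃) A₄) with cost 5866.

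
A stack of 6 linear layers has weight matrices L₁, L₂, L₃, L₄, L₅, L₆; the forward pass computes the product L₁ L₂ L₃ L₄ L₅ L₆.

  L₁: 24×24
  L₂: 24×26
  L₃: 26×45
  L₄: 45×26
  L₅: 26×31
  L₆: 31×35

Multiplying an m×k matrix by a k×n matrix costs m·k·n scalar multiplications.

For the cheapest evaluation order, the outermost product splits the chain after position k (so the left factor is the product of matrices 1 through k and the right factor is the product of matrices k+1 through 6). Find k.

Adjacent pairs: L₁L₂ = 24·24·26 = 14976; L₂L₃ = 24·26·45 = 28080; L₃L₄ = 26·45·26 = 30420; L₄L₅ = 45·26·31 = 36270; L₅L₆ = 26·31·35 = 28210.
Length 3: L₁..L₃: k=1: 0+28080+24·24·45=54000; k=2: 14976+0+24·26·45=43056 → min 43056 | L₂..L₄: k=2: 0+30420+24·26·26=46644; k=3: 28080+0+24·45·26=56160 → min 46644 | L₃..L₅: k=3: 0+36270+26·45·31=72540; k=4: 30420+0+26·26·31=51376 → min 51376 | L₄..L₆: k=4: 0+28210+45·26·35=69160; k=5: 36270+0+45·31·35=85095 → min 69160.
Length 4: L₁..L₄: k=1: 0+46644+24·24·26=61620; k=2: 14976+30420+24·26·26=61620; k=3: 43056+0+24·45·26=71136 → min 61620 | L₂..L₅: k=2: 0+51376+24·26·31=70720; k=3: 28080+36270+24·45·31=97830; k=4: 46644+0+24·26·31=65988 → min 65988 | L₃..L₆: k=3: 0+69160+26·45·35=110110; k=4: 30420+28210+26·26·35=82290; k=5: 51376+0+26·31·35=79586 → min 79586.
Length 5: L₁..L₅: k=1: 0+65988+24·24·31=83844; k=2: 14976+51376+24·26·31=85696; k=3: 43056+36270+24·45·31=112806; k=4: 61620+0+24·26·31=80964 → min 80964 | L₂..L₆: k=2: 0+79586+24·26·35=101426; k=3: 28080+69160+24·45·35=135040; k=4: 46644+28210+24·26·35=96694; k=5: 65988+0+24·31·35=92028 → min 92028.
Top-level splits: k=1: (L₁..L₁)·(L₂..L₆) → 0+92028+24·24·35 = 112188; k=2: (L₁..L₂)·(L₃..L₆) → 14976+79586+24·26·35 = 116402; k=3: (L₁..L₃)·(L₄..L₆) → 43056+69160+24·45·35 = 150016; k=4: (L₁..L₄)·(L₅..L₆) → 61620+28210+24·26·35 = 111670; k=5: (L₁..L₅)·(L₆..L₆) → 80964+0+24·31·35 = 107004.
Best split is after L₅, i.e. k = 5.

5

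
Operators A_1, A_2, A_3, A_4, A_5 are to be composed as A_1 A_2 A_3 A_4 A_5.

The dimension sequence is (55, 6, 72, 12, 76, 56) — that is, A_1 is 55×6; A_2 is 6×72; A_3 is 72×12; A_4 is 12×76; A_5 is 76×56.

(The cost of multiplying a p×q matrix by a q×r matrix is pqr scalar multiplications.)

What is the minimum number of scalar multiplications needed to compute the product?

54672

Adjacent pairs: A_1A_2 = 55·6·72 = 23760; A_2A_3 = 6·72·12 = 5184; A_3A_4 = 72·12·76 = 65664; A_4A_5 = 12·76·56 = 51072.
Length 3: A_1..A_3: k=1: 0+5184+55·6·12=9144; k=2: 23760+0+55·72·12=71280 → min 9144 | A_2..A_4: k=2: 0+65664+6·72·76=98496; k=3: 5184+0+6·12·76=10656 → min 10656 | A_3..A_5: k=3: 0+51072+72·12·56=99456; k=4: 65664+0+72·76·56=372096 → min 99456.
Length 4: A_1..A_4: k=1: 0+10656+55·6·76=35736; k=2: 23760+65664+55·72·76=390384; k=3: 9144+0+55·12·76=59304 → min 35736 | A_2..A_5: k=2: 0+99456+6·72·56=123648; k=3: 5184+51072+6·12·56=60288; k=4: 10656+0+6·76·56=36192 → min 36192.
Length 5: A_1..A_5: k=1: 0+36192+55·6·56=54672; k=2: 23760+99456+55·72·56=344976; k=3: 9144+51072+55·12·56=97176; k=4: 35736+0+55·76·56=269816 → min 54672.
Optimal order: (A_1 (((A_2 A_3) A_4) A_5)) with cost 54672.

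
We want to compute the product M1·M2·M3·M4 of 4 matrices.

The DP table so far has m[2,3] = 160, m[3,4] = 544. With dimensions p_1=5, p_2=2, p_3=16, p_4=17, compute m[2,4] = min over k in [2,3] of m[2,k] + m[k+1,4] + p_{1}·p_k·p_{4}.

714

m[2,4] = min over k∈[2,3] of m[2,k]+m[k+1,4]+p_{1}·p_k·p_{4}.
k=2: 0 + 544 + 5·2·17 = 714; k=3: 160 + 0 + 5·16·17 = 1520.
Minimum: 714 at k=2.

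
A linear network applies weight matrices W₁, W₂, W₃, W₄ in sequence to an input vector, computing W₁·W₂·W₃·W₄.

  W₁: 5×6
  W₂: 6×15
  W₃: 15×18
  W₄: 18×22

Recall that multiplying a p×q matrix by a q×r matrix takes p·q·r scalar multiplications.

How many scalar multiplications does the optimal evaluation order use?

3780

Adjacent pairs: W₁W₂ = 5·6·15 = 450; W₂W₃ = 6·15·18 = 1620; W₃W₄ = 15·18·22 = 5940.
Length 3: W₁..W₃: k=1: 0+1620+5·6·18=2160; k=2: 450+0+5·15·18=1800 → min 1800 | W₂..W₄: k=2: 0+5940+6·15·22=7920; k=3: 1620+0+6·18·22=3996 → min 3996.
Length 4: W₁..W₄: k=1: 0+3996+5·6·22=4656; k=2: 450+5940+5·15·22=8040; k=3: 1800+0+5·18·22=3780 → min 3780.
Optimal order: (((W₁·W₂)·W₃)·W₄) with cost 3780.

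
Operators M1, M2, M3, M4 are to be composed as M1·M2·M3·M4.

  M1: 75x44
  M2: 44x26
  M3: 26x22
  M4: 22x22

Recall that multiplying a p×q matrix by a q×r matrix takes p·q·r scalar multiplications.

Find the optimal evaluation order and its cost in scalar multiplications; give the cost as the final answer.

Adjacent pairs: M1M2 = 75·44·26 = 85800; M2M3 = 44·26·22 = 25168; M3M4 = 26·22·22 = 12584.
Length 3: M1..M3: k=1: 0+25168+75·44·22=97768; k=2: 85800+0+75·26·22=128700 → min 97768 | M2..M4: k=2: 0+12584+44·26·22=37752; k=3: 25168+0+44·22·22=46464 → min 37752.
Length 4: M1..M4: k=1: 0+37752+75·44·22=110352; k=2: 85800+12584+75·26·22=141284; k=3: 97768+0+75·22·22=134068 → min 110352.
Optimal parenthesization: (M1·(M2·(M3·M4))) with cost 110352.

110352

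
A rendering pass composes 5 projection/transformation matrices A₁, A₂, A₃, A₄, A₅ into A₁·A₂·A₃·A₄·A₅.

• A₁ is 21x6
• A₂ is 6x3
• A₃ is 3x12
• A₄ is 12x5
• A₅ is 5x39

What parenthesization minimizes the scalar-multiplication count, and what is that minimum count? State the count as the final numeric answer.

3600

Adjacent pairs: A₁A₂ = 21·6·3 = 378; A₂A₃ = 6·3·12 = 216; A₃A₄ = 3·12·5 = 180; A₄A₅ = 12·5·39 = 2340.
Length 3: A₁..A₃: k=1: 0+216+21·6·12=1728; k=2: 378+0+21·3·12=1134 → min 1134 | A₂..A₄: k=2: 0+180+6·3·5=270; k=3: 216+0+6·12·5=576 → min 270 | A₃..A₅: k=3: 0+2340+3·12·39=3744; k=4: 180+0+3·5·39=765 → min 765.
Length 4: A₁..A₄: k=1: 0+270+21·6·5=900; k=2: 378+180+21·3·5=873; k=3: 1134+0+21·12·5=2394 → min 873 | A₂..A₅: k=2: 0+765+6·3·39=1467; k=3: 216+2340+6·12·39=5364; k=4: 270+0+6·5·39=1440 → min 1440.
Length 5: A₁..A₅: k=1: 0+1440+21·6·39=6354; k=2: 378+765+21·3·39=3600; k=3: 1134+2340+21·12·39=13302; k=4: 873+0+21·5·39=4968 → min 3600.
Optimal parenthesization: ((A₁·A₂)·((A₃·A₄)·A₅)) with cost 3600.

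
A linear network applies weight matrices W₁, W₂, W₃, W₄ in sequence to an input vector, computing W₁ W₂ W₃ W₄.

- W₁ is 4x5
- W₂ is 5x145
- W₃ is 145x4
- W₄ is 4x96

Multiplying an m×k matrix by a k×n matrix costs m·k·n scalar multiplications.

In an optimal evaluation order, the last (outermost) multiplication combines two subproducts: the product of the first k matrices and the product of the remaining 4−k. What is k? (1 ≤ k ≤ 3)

Adjacent pairs: W₁W₂ = 4·5·145 = 2900; W₂W₃ = 5·145·4 = 2900; W₃W₄ = 145·4·96 = 55680.
Length 3: W₁..W₃: k=1: 0+2900+4·5·4=2980; k=2: 2900+0+4·145·4=5220 → min 2980 | W₂..W₄: k=2: 0+55680+5·145·96=125280; k=3: 2900+0+5·4·96=4820 → min 4820.
Top-level splits: k=1: (W₁..W₁)·(W₂..W₄) → 0+4820+4·5·96 = 6740; k=2: (W₁..W₂)·(W₃..W₄) → 2900+55680+4·145·96 = 114260; k=3: (W₁..W₃)·(W₄..W₄) → 2980+0+4·4·96 = 4516.
Best split is after W₃, i.e. k = 3.

3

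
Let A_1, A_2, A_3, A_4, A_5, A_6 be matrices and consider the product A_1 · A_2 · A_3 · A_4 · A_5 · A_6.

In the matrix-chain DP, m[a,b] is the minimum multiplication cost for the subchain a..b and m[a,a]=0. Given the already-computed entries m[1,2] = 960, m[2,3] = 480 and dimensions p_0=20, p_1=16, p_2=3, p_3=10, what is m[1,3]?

1560

m[1,3] = min over k∈[1,2] of m[1,k]+m[k+1,3]+p_{0}·p_k·p_{3}.
k=1: 0 + 480 + 20·16·10 = 3680; k=2: 960 + 0 + 20·3·10 = 1560.
Minimum: 1560 at k=2.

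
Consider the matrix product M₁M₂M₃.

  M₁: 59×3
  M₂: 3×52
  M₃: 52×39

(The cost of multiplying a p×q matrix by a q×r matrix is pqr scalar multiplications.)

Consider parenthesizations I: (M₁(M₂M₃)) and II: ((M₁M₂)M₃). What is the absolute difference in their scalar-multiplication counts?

115869

Order I = (M₁(M₂M₃)): (M₂M₃): 3×52 by 52×39 → 3×39, cost 3·52·39 = 6084; (M₁(M₂M₃)): 59×3 by 3×39 → 59×39, cost 59·3·39 = 6903; cumulative 12987. Total 12987.
Order II = ((M₁M₂)M₃): (M₁M₂): 59×3 by 3×52 → 59×52, cost 59·3·52 = 9204; ((M₁M₂)M₃): 59×52 by 52×39 → 59×39, cost 59·52·39 = 119652; cumulative 128856. Total 128856.
Difference: |12987 − 128856| = 115869.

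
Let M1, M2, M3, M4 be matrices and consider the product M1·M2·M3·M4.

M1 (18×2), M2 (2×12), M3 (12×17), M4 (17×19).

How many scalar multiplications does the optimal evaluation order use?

1738

Adjacent pairs: M1M2 = 18·2·12 = 432; M2M3 = 2·12·17 = 408; M3M4 = 12·17·19 = 3876.
Length 3: M1..M3: k=1: 0+408+18·2·17=1020; k=2: 432+0+18·12·17=4104 → min 1020 | M2..M4: k=2: 0+3876+2·12·19=4332; k=3: 408+0+2·17·19=1054 → min 1054.
Length 4: M1..M4: k=1: 0+1054+18·2·19=1738; k=2: 432+3876+18·12·19=8412; k=3: 1020+0+18·17·19=6834 → min 1738.
Optimal order: (M1·((M2·M3)·M4)) with cost 1738.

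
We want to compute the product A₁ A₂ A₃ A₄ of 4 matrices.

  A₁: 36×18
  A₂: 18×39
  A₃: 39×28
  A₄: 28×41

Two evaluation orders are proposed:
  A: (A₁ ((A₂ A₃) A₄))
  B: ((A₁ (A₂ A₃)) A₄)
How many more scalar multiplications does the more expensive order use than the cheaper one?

12240

Order A = (A₁ ((A₂ A₃) A₄)): (A₂ A₃): 18×39 by 39×28 → 18×28, cost 18·39·28 = 19656; ((A₂ A₃) A₄): 18×28 by 28×41 → 18×41, cost 18·28·41 = 20664; cumulative 40320; (A₁ ((A₂ A₃) A₄)): 36×18 by 18×41 → 36×41, cost 36·18·41 = 26568; cumulative 66888. Total 66888.
Order B = ((A₁ (A₂ A₃)) A₄): (A₂ A₃): 18×39 by 39×28 → 18×28, cost 18·39·28 = 19656; (A₁ (A₂ A₃)): 36×18 by 18×28 → 36×28, cost 36·18·28 = 18144; cumulative 37800; ((A₁ (A₂ A₃)) A₄): 36×28 by 28×41 → 36×41, cost 36·28·41 = 41328; cumulative 79128. Total 79128.
Difference: |66888 − 79128| = 12240.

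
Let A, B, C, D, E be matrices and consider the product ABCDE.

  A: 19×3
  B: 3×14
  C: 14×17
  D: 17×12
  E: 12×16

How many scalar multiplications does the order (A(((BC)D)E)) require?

2814

(BC): 3×14 by 14×17 → 3×17, cost 3·14·17 = 714
((BC)D): 3×17 by 17×12 → 3×12, cost 3·17·12 = 612; cumulative 1326
(((BC)D)E): 3×12 by 12×16 → 3×16, cost 3·12·16 = 576; cumulative 1902
(A(((BC)D)E)): 19×3 by 3×16 → 19×16, cost 19·3·16 = 912; cumulative 2814
Total: 2814 scalar multiplications.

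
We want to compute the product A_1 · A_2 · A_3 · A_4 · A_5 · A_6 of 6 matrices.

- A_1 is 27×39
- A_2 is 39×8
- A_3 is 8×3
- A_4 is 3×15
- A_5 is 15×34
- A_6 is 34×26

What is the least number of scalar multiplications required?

Adjacent pairs: A_1A_2 = 27·39·8 = 8424; A_2A_3 = 39·8·3 = 936; A_3A_4 = 8·3·15 = 360; A_4A_5 = 3·15·34 = 1530; A_5A_6 = 15·34·26 = 13260.
Length 3: A_1..A_3: k=1: 0+936+27·39·3=4095; k=2: 8424+0+27·8·3=9072 → min 4095 | A_2..A_4: k=2: 0+360+39·8·15=5040; k=3: 936+0+39·3·15=2691 → min 2691 | A_3..A_5: k=3: 0+1530+8·3·34=2346; k=4: 360+0+8·15·34=4440 → min 2346 | A_4..A_6: k=4: 0+13260+3·15·26=14430; k=5: 1530+0+3·34·26=4182 → min 4182.
Length 4: A_1..A_4: k=1: 0+2691+27·39·15=18486; k=2: 8424+360+27·8·15=12024; k=3: 4095+0+27·3·15=5310 → min 5310 | A_2..A_5: k=2: 0+2346+39·8·34=12954; k=3: 936+1530+39·3·34=6444; k=4: 2691+0+39·15·34=22581 → min 6444 | A_3..A_6: k=3: 0+4182+8·3·26=4806; k=4: 360+13260+8·15·26=16740; k=5: 2346+0+8·34·26=9418 → min 4806.
Length 5: A_1..A_5: k=1: 0+6444+27·39·34=42246; k=2: 8424+2346+27·8·34=18114; k=3: 4095+1530+27·3·34=8379; k=4: 5310+0+27·15·34=19080 → min 8379 | A_2..A_6: k=2: 0+4806+39·8·26=12918; k=3: 936+4182+39·3·26=8160; k=4: 2691+13260+39·15·26=31161; k=5: 6444+0+39·34·26=40920 → min 8160.
Length 6: A_1..A_6: k=1: 0+8160+27·39·26=35538; k=2: 8424+4806+27·8·26=18846; k=3: 4095+4182+27·3·26=10383; k=4: 5310+13260+27·15·26=29100; k=5: 8379+0+27·34·26=32247 → min 10383.
Optimal order: ((A_1 · (A_2 · A_3)) · ((A_4 · A_5) · A_6)) with cost 10383.

10383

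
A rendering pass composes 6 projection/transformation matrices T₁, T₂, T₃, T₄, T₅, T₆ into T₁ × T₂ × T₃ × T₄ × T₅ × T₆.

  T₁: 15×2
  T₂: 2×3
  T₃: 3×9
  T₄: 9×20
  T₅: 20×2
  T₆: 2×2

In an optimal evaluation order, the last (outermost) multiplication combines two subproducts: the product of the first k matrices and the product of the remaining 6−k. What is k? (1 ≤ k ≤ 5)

1

Adjacent pairs: T₁T₂ = 15·2·3 = 90; T₂T₃ = 2·3·9 = 54; T₃T₄ = 3·9·20 = 540; T₄T₅ = 9·20·2 = 360; T₅T₆ = 20·2·2 = 80.
Length 3: T₁..T₃: k=1: 0+54+15·2·9=324; k=2: 90+0+15·3·9=495 → min 324 | T₂..T₄: k=2: 0+540+2·3·20=660; k=3: 54+0+2·9·20=414 → min 414 | T₃..T₅: k=3: 0+360+3·9·2=414; k=4: 540+0+3·20·2=660 → min 414 | T₄..T₆: k=4: 0+80+9·20·2=440; k=5: 360+0+9·2·2=396 → min 396.
Length 4: T₁..T₄: k=1: 0+414+15·2·20=1014; k=2: 90+540+15·3·20=1530; k=3: 324+0+15·9·20=3024 → min 1014 | T₂..T₅: k=2: 0+414+2·3·2=426; k=3: 54+360+2·9·2=450; k=4: 414+0+2·20·2=494 → min 426 | T₃..T₆: k=3: 0+396+3·9·2=450; k=4: 540+80+3·20·2=740; k=5: 414+0+3·2·2=426 → min 426.
Length 5: T₁..T₅: k=1: 0+426+15·2·2=486; k=2: 90+414+15·3·2=594; k=3: 324+360+15·9·2=954; k=4: 1014+0+15·20·2=1614 → min 486 | T₂..T₆: k=2: 0+426+2·3·2=438; k=3: 54+396+2·9·2=486; k=4: 414+80+2·20·2=574; k=5: 426+0+2·2·2=434 → min 434.
Top-level splits: k=1: (T₁..T₁)·(T₂..T₆) → 0+434+15·2·2 = 494; k=2: (T₁..T₂)·(T₃..T₆) → 90+426+15·3·2 = 606; k=3: (T₁..T₃)·(T₄..T₆) → 324+396+15·9·2 = 990; k=4: (T₁..T₄)·(T₅..T₆) → 1014+80+15·20·2 = 1694; k=5: (T₁..T₅)·(T₆..T₆) → 486+0+15·2·2 = 546.
Best split is after T₁, i.e. k = 1.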